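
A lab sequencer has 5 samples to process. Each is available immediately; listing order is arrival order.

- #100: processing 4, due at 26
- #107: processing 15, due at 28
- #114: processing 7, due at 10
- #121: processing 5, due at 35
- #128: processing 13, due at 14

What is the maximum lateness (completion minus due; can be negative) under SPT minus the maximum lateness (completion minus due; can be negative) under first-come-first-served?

SPT (increasing processing time): #100 #121 #114 #128 #107.
#100: 0→4, due 26, lateness -22
#121: 4→9, due 35, lateness -26
#114: 9→16, due 10, lateness 6
#128: 16→29, due 14, lateness 15
#107: 29→44, due 28, lateness 16
Maximum = 16.
FIFO (arrival order): #100 #107 #114 #121 #128.
#100: 0→4, due 26, lateness -22
#107: 4→19, due 28, lateness -9
#114: 19→26, due 10, lateness 16
#121: 26→31, due 35, lateness -4
#128: 31→44, due 14, lateness 30
Maximum = 30.
Difference = 16 − 30 = -14.

-14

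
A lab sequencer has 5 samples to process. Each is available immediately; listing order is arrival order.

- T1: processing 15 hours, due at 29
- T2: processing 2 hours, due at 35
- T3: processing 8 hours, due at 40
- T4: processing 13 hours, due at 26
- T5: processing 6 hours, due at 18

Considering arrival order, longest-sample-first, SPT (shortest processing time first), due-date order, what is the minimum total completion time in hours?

99

FIFO (arrival order): T1 T2 T3 T4 T5.
T1: 0→15
T2: 15→17
T3: 17→25
T4: 25→38
T5: 38→44
Sum = 15+17+25+38+44 = 139.
LPT (decreasing processing time): T1 T4 T3 T5 T2.
T1: 0→15
T4: 15→28
T3: 28→36
T5: 36→42
T2: 42→44
Sum = 15+28+36+42+44 = 165.
SPT (increasing processing time): T2 T5 T3 T4 T1.
T2: 0→2
T5: 2→8
T3: 8→16
T4: 16→29
T1: 29→44
Sum = 2+8+16+29+44 = 99.
EDD (increasing due date): T5 T4 T1 T2 T3.
T5: 0→6
T4: 6→19
T1: 19→34
T2: 34→36
T3: 36→44
Sum = 6+19+34+36+44 = 139.
FIFO 139, LPT 165, SPT 99, EDD 139 → minimum 99.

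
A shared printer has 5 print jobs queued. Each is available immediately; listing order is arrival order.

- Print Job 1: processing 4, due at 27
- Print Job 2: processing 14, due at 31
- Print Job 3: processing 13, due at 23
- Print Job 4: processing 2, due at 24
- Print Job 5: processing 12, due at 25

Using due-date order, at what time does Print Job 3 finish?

EDD (increasing due date): Print Job 3 Print Job 4 Print Job 5 Print Job 1 Print Job 2.
Print Job 3: 0→13

13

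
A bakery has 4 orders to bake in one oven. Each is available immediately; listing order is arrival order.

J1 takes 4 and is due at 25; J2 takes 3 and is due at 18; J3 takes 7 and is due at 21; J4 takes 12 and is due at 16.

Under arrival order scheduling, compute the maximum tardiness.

FIFO (arrival order): J1 J2 J3 J4.
J1: 0→4, due 25, tardiness 0
J2: 4→7, due 18, tardiness 0
J3: 7→14, due 21, tardiness 0
J4: 14→26, due 16, tardiness 10
Maximum = 10.

10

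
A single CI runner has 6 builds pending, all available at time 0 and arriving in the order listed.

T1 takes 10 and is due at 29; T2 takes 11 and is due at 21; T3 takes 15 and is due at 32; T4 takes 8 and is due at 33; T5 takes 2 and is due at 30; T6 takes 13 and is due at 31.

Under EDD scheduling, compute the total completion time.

201

EDD (increasing due date): T2 T1 T5 T6 T3 T4.
T2: 0→11
T1: 11→21
T5: 21→23
T6: 23→36
T3: 36→51
T4: 51→59
Sum = 11+21+23+36+51+59 = 201.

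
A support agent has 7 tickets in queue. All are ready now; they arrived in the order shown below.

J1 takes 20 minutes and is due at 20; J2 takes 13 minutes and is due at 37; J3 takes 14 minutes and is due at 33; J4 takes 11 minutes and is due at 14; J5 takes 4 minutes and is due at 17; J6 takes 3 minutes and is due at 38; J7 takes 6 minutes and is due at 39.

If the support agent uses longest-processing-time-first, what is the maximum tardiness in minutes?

LPT (decreasing processing time): J1 J3 J2 J4 J7 J5 J6.
J1: 0→20, due 20, tardiness 0
J3: 20→34, due 33, tardiness 1
J2: 34→47, due 37, tardiness 10
J4: 47→58, due 14, tardiness 44
J7: 58→64, due 39, tardiness 25
J5: 64→68, due 17, tardiness 51
J6: 68→71, due 38, tardiness 33
Maximum = 51.

51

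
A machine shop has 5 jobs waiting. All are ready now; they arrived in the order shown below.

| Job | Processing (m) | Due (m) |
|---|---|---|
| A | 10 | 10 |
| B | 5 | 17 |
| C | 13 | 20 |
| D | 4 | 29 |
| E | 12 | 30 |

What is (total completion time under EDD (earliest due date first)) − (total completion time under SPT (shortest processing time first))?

22

EDD (increasing due date): A B C D E.
A: 0→10
B: 10→15
C: 15→28
D: 28→32
E: 32→44
Sum = 10+15+28+32+44 = 129.
SPT (increasing processing time): D B A E C.
D: 0→4
B: 4→9
A: 9→19
E: 19→31
C: 31→44
Sum = 4+9+19+31+44 = 107.
Difference = 129 − 107 = 22.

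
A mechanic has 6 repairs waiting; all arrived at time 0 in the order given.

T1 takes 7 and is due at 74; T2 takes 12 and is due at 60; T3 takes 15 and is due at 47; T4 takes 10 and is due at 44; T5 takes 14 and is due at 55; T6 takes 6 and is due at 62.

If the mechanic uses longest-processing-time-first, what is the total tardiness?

9

LPT (decreasing processing time): T3 T5 T2 T4 T1 T6.
T3: 0→15, due 47, tardiness 0
T5: 15→29, due 55, tardiness 0
T2: 29→41, due 60, tardiness 0
T4: 41→51, due 44, tardiness 7
T1: 51→58, due 74, tardiness 0
T6: 58→64, due 62, tardiness 2
Sum = 0+0+0+7+0+2 = 9.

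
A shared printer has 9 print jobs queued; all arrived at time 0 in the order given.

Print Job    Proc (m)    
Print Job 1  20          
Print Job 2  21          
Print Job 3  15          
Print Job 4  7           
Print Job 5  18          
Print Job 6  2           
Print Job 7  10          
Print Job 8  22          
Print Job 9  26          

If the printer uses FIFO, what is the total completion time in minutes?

693

FIFO (arrival order): Print Job 1 Print Job 2 Print Job 3 Print Job 4 Print Job 5 Print Job 6 Print Job 7 Print Job 8 Print Job 9.
Print Job 1: 0→20
Print Job 2: 20→41
Print Job 3: 41→56
Print Job 4: 56→63
Print Job 5: 63→81
Print Job 6: 81→83
Print Job 7: 83→93
Print Job 8: 93→115
Print Job 9: 115→141
Sum = 20+41+56+63+81+83+93+115+141 = 693.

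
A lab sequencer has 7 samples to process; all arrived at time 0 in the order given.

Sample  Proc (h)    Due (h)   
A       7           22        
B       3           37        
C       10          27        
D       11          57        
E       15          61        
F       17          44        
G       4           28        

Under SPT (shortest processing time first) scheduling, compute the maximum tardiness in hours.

23

SPT (increasing processing time): B G A C D E F.
B: 0→3, due 37, tardiness 0
G: 3→7, due 28, tardiness 0
A: 7→14, due 22, tardiness 0
C: 14→24, due 27, tardiness 0
D: 24→35, due 57, tardiness 0
E: 35→50, due 61, tardiness 0
F: 50→67, due 44, tardiness 23
Maximum = 23.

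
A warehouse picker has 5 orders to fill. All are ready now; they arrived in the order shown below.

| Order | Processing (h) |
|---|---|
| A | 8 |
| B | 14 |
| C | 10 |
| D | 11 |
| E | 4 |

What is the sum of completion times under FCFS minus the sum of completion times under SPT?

FIFO (arrival order): A B C D E.
A: 0→8
B: 8→22
C: 22→32
D: 32→43
E: 43→47
Sum = 8+22+32+43+47 = 152.
SPT (increasing processing time): E A C D B.
E: 0→4
A: 4→12
C: 12→22
D: 22→33
B: 33→47
Sum = 4+12+22+33+47 = 118.
Difference = 152 − 118 = 34.

34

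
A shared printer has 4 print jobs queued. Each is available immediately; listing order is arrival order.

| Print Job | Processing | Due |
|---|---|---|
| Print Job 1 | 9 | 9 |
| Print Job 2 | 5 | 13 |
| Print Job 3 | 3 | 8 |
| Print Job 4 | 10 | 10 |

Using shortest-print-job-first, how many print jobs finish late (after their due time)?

2

SPT (increasing processing time): Print Job 3 Print Job 2 Print Job 1 Print Job 4.
Print Job 3: 0→3, due 8, tardiness 0
Print Job 2: 3→8, due 13, tardiness 0
Print Job 1: 8→17, due 9, tardiness 8
Print Job 4: 17→27, due 10, tardiness 17
Late print jobs: 2.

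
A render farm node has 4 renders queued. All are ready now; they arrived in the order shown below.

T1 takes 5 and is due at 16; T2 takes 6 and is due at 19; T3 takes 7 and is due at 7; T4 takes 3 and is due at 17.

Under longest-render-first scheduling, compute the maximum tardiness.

LPT (decreasing processing time): T3 T2 T1 T4.
T3: 0→7, due 7, tardiness 0
T2: 7→13, due 19, tardiness 0
T1: 13→18, due 16, tardiness 2
T4: 18→21, due 17, tardiness 4
Maximum = 4.

4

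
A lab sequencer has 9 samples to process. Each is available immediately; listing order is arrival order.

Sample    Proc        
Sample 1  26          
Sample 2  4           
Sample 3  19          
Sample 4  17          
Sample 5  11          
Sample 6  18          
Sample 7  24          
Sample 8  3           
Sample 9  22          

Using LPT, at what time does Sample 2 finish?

141

LPT (decreasing processing time): Sample 1 Sample 7 Sample 9 Sample 3 Sample 6 Sample 4 Sample 5 Sample 2 Sample 8.
Sample 1: 0→26
Sample 7: 26→50
Sample 9: 50→72
Sample 3: 72→91
Sample 6: 91→109
Sample 4: 109→126
Sample 5: 126→137
Sample 2: 137→141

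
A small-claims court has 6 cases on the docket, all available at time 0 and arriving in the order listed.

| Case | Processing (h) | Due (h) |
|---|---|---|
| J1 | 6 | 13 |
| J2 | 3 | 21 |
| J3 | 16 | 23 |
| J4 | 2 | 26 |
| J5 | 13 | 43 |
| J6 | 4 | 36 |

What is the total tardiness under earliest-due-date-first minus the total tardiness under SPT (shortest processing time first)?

-19

EDD (increasing due date): J1 J2 J3 J4 J6 J5.
J1: 0→6, due 13, tardiness 0
J2: 6→9, due 21, tardiness 0
J3: 9→25, due 23, tardiness 2
J4: 25→27, due 26, tardiness 1
J6: 27→31, due 36, tardiness 0
J5: 31→44, due 43, tardiness 1
Sum = 0+0+2+1+0+1 = 4.
SPT (increasing processing time): J4 J2 J6 J1 J5 J3.
J4: 0→2, due 26, tardiness 0
J2: 2→5, due 21, tardiness 0
J6: 5→9, due 36, tardiness 0
J1: 9→15, due 13, tardiness 2
J5: 15→28, due 43, tardiness 0
J3: 28→44, due 23, tardiness 21
Sum = 0+0+0+2+0+21 = 23.
Difference = 4 − 23 = -19.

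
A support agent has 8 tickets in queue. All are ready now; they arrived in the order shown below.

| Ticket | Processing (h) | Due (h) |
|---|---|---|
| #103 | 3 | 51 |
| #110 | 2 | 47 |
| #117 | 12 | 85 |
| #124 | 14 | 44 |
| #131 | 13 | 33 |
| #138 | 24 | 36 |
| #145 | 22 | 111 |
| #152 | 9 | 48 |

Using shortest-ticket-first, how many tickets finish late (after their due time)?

3

SPT (increasing processing time): #110 #103 #152 #117 #131 #124 #145 #138.
#110: 0→2, due 47, tardiness 0
#103: 2→5, due 51, tardiness 0
#152: 5→14, due 48, tardiness 0
#117: 14→26, due 85, tardiness 0
#131: 26→39, due 33, tardiness 6
#124: 39→53, due 44, tardiness 9
#145: 53→75, due 111, tardiness 0
#138: 75→99, due 36, tardiness 63
Late tickets: 3.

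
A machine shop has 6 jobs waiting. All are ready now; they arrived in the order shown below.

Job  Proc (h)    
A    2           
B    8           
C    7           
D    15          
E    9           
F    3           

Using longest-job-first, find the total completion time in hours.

196

LPT (decreasing processing time): D E B C F A.
D: 0→15
E: 15→24
B: 24→32
C: 32→39
F: 39→42
A: 42→44
Sum = 15+24+32+39+42+44 = 196.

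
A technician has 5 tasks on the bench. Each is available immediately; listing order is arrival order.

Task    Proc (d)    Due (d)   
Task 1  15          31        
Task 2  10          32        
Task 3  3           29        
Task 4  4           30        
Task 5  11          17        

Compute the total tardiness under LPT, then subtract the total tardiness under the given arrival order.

9

LPT (decreasing processing time): Task 1 Task 5 Task 2 Task 4 Task 3.
Task 1: 0→15, due 31, tardiness 0
Task 5: 15→26, due 17, tardiness 9
Task 2: 26→36, due 32, tardiness 4
Task 4: 36→40, due 30, tardiness 10
Task 3: 40→43, due 29, tardiness 14
Sum = 0+9+4+10+14 = 37.
FIFO (arrival order): Task 1 Task 2 Task 3 Task 4 Task 5.
Task 1: 0→15, due 31, tardiness 0
Task 2: 15→25, due 32, tardiness 0
Task 3: 25→28, due 29, tardiness 0
Task 4: 28→32, due 30, tardiness 2
Task 5: 32→43, due 17, tardiness 26
Sum = 0+0+0+2+26 = 28.
Difference = 37 − 28 = 9.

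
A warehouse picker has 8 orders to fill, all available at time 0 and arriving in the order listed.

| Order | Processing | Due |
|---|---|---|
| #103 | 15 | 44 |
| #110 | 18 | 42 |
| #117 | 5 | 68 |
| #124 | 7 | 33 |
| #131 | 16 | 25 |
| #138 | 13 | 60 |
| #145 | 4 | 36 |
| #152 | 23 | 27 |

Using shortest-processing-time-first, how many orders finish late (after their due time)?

3

SPT (increasing processing time): #145 #117 #124 #138 #103 #131 #110 #152.
#145: 0→4, due 36, tardiness 0
#117: 4→9, due 68, tardiness 0
#124: 9→16, due 33, tardiness 0
#138: 16→29, due 60, tardiness 0
#103: 29→44, due 44, tardiness 0
#131: 44→60, due 25, tardiness 35
#110: 60→78, due 42, tardiness 36
#152: 78→101, due 27, tardiness 74
Late orders: 3.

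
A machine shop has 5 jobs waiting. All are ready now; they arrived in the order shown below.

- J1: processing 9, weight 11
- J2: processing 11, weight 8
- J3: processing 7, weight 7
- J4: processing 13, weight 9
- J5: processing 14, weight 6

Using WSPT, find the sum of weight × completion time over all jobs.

WSPT (decreasing weight/processing-time ratio): J1 J3 J2 J4 J5.
J1: finishes 9, weight 11, w·C = 99
J3: finishes 16, weight 7, w·C = 112
J2: finishes 27, weight 8, w·C = 216
J4: finishes 40, weight 9, w·C = 360
J5: finishes 54, weight 6, w·C = 324
Sum = 99+112+216+360+324 = 1111.

1111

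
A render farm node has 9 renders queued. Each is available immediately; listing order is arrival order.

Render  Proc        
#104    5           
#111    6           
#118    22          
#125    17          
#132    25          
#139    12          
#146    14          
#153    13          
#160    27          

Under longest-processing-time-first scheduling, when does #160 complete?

LPT (decreasing processing time): #160 #132 #118 #125 #146 #153 #139 #111 #104.
#160: 0→27

27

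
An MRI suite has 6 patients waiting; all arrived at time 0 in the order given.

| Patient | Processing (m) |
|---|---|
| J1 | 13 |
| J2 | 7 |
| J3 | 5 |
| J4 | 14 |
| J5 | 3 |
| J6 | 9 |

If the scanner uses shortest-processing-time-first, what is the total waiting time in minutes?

SPT (increasing processing time): J5 J3 J2 J6 J1 J4.
J5: waits 0, runs 0→3
J3: waits 3, runs 3→8
J2: waits 8, runs 8→15
J6: waits 15, runs 15→24
J1: waits 24, runs 24→37
J4: waits 37, runs 37→51
Sum = 0+3+8+15+24+37 = 87.

87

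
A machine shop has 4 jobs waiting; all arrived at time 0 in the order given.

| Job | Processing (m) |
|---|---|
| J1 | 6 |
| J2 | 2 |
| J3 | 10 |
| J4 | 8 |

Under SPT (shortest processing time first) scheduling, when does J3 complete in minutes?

26

SPT (increasing processing time): J2 J1 J4 J3.
J2: 0→2
J1: 2→8
J4: 8→16
J3: 16→26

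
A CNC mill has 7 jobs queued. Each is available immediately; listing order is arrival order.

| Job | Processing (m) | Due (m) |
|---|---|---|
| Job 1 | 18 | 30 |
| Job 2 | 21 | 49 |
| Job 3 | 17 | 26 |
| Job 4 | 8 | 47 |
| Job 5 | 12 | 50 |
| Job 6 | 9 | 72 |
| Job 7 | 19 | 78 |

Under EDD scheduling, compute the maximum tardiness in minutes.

EDD (increasing due date): Job 3 Job 1 Job 4 Job 2 Job 5 Job 6 Job 7.
Job 3: 0→17, due 26, tardiness 0
Job 1: 17→35, due 30, tardiness 5
Job 4: 35→43, due 47, tardiness 0
Job 2: 43→64, due 49, tardiness 15
Job 5: 64→76, due 50, tardiness 26
Job 6: 76→85, due 72, tardiness 13
Job 7: 85→104, due 78, tardiness 26
Maximum = 26.

26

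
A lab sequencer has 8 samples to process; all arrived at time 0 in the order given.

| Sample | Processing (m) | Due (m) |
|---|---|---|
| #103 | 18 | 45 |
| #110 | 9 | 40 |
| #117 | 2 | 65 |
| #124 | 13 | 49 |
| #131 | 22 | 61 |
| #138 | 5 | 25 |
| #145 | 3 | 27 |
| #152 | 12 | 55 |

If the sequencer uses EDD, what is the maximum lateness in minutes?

21

EDD (increasing due date): #138 #145 #110 #103 #124 #152 #131 #117.
#138: 0→5, due 25, lateness -20
#145: 5→8, due 27, lateness -19
#110: 8→17, due 40, lateness -23
#103: 17→35, due 45, lateness -10
#124: 35→48, due 49, lateness -1
#152: 48→60, due 55, lateness 5
#131: 60→82, due 61, lateness 21
#117: 82→84, due 65, lateness 19
Maximum = 21.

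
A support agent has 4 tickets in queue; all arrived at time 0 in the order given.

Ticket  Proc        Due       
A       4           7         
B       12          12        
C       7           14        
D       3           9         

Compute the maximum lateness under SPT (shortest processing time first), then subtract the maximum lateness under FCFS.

SPT (increasing processing time): D A C B.
D: 0→3, due 9, lateness -6
A: 3→7, due 7, lateness 0
C: 7→14, due 14, lateness 0
B: 14→26, due 12, lateness 14
Maximum = 14.
FIFO (arrival order): A B C D.
A: 0→4, due 7, lateness -3
B: 4→16, due 12, lateness 4
C: 16→23, due 14, lateness 9
D: 23→26, due 9, lateness 17
Maximum = 17.
Difference = 14 − 17 = -3.

-3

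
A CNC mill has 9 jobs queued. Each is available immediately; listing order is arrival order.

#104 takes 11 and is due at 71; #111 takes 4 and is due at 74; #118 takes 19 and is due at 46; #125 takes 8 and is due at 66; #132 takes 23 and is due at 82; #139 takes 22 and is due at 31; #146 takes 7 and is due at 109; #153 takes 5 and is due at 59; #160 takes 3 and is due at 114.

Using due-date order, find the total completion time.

590

EDD (increasing due date): #139 #118 #153 #125 #104 #111 #132 #146 #160.
#139: 0→22
#118: 22→41
#153: 41→46
#125: 46→54
#104: 54→65
#111: 65→69
#132: 69→92
#146: 92→99
#160: 99→102
Sum = 22+41+46+54+65+69+92+99+102 = 590.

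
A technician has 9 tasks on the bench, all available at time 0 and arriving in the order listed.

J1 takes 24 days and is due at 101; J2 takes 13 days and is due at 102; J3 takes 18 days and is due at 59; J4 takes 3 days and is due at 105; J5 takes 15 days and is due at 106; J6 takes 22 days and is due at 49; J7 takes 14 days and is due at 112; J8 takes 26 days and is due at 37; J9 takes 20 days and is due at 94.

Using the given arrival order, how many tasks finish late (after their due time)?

FIFO (arrival order): J1 J2 J3 J4 J5 J6 J7 J8 J9.
J1: 0→24, due 101, tardiness 0
J2: 24→37, due 102, tardiness 0
J3: 37→55, due 59, tardiness 0
J4: 55→58, due 105, tardiness 0
J5: 58→73, due 106, tardiness 0
J6: 73→95, due 49, tardiness 46
J7: 95→109, due 112, tardiness 0
J8: 109→135, due 37, tardiness 98
J9: 135→155, due 94, tardiness 61
Late tasks: 3.

3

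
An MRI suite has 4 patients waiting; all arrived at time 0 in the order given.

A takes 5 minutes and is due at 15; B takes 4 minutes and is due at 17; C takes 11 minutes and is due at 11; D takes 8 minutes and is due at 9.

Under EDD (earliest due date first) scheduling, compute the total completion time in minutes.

EDD (increasing due date): D C A B.
D: 0→8
C: 8→19
A: 19→24
B: 24→28
Sum = 8+19+24+28 = 79.

79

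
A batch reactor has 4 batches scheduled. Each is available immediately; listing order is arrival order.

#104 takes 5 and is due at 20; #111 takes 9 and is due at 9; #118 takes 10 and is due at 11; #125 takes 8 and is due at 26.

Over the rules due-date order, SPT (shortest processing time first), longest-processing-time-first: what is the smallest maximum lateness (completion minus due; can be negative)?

8

EDD (increasing due date): #111 #118 #104 #125.
#111: 0→9, due 9, lateness 0
#118: 9→19, due 11, lateness 8
#104: 19→24, due 20, lateness 4
#125: 24→32, due 26, lateness 6
Maximum = 8.
SPT (increasing processing time): #104 #125 #111 #118.
#104: 0→5, due 20, lateness -15
#125: 5→13, due 26, lateness -13
#111: 13→22, due 9, lateness 13
#118: 22→32, due 11, lateness 21
Maximum = 21.
LPT (decreasing processing time): #118 #111 #125 #104.
#118: 0→10, due 11, lateness -1
#111: 10→19, due 9, lateness 10
#125: 19→27, due 26, lateness 1
#104: 27→32, due 20, lateness 12
Maximum = 12.
EDD 8, SPT 21, LPT 12 → minimum 8.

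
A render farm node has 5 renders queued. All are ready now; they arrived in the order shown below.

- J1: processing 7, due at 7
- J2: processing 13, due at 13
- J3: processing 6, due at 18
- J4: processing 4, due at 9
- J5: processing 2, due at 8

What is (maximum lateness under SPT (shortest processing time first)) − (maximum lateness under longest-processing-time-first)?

-5

SPT (increasing processing time): J5 J4 J3 J1 J2.
J5: 0→2, due 8, lateness -6
J4: 2→6, due 9, lateness -3
J3: 6→12, due 18, lateness -6
J1: 12→19, due 7, lateness 12
J2: 19→32, due 13, lateness 19
Maximum = 19.
LPT (decreasing processing time): J2 J1 J3 J4 J5.
J2: 0→13, due 13, lateness 0
J1: 13→20, due 7, lateness 13
J3: 20→26, due 18, lateness 8
J4: 26→30, due 9, lateness 21
J5: 30→32, due 8, lateness 24
Maximum = 24.
Difference = 19 − 24 = -5.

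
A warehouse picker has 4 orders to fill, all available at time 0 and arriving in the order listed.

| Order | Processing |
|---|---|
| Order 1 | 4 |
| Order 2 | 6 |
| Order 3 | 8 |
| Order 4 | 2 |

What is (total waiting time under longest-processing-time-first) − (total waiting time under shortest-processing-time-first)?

LPT (decreasing processing time): Order 3 Order 2 Order 1 Order 4.
Order 3: waits 0, runs 0→8
Order 2: waits 8, runs 8→14
Order 1: waits 14, runs 14→18
Order 4: waits 18, runs 18→20
Sum = 0+8+14+18 = 40.
SPT (increasing processing time): Order 4 Order 1 Order 2 Order 3.
Order 4: waits 0, runs 0→2
Order 1: waits 2, runs 2→6
Order 2: waits 6, runs 6→12
Order 3: waits 12, runs 12→20
Sum = 0+2+6+12 = 20.
Difference = 40 − 20 = 20.

20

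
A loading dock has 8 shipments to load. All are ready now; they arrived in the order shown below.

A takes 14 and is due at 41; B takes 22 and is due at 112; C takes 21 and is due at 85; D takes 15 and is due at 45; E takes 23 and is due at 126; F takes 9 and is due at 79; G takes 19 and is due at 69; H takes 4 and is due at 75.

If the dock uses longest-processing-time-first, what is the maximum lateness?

73

LPT (decreasing processing time): E B C G D A F H.
E: 0→23, due 126, lateness -103
B: 23→45, due 112, lateness -67
C: 45→66, due 85, lateness -19
G: 66→85, due 69, lateness 16
D: 85→100, due 45, lateness 55
A: 100→114, due 41, lateness 73
F: 114→123, due 79, lateness 44
H: 123→127, due 75, lateness 52
Maximum = 73.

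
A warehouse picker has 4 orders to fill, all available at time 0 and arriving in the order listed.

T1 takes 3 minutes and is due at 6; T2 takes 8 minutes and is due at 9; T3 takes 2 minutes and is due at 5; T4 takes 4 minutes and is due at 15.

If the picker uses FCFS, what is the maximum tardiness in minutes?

8

FIFO (arrival order): T1 T2 T3 T4.
T1: 0→3, due 6, tardiness 0
T2: 3→11, due 9, tardiness 2
T3: 11→13, due 5, tardiness 8
T4: 13→17, due 15, tardiness 2
Maximum = 8.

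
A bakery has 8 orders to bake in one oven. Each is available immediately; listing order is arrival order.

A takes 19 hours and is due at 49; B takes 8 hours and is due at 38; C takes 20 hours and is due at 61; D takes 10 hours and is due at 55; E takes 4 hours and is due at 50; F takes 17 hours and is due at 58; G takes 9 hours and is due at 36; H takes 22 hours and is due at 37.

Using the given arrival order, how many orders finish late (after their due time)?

FIFO (arrival order): A B C D E F G H.
A: 0→19, due 49, tardiness 0
B: 19→27, due 38, tardiness 0
C: 27→47, due 61, tardiness 0
D: 47→57, due 55, tardiness 2
E: 57→61, due 50, tardiness 11
F: 61→78, due 58, tardiness 20
G: 78→87, due 36, tardiness 51
H: 87→109, due 37, tardiness 72
Late orders: 5.

5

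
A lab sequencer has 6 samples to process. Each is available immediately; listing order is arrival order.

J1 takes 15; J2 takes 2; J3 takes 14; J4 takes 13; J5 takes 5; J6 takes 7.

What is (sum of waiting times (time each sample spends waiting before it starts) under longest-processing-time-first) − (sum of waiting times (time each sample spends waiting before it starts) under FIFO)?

LPT (decreasing processing time): J1 J3 J4 J6 J5 J2.
J1: waits 0, runs 0→15
J3: waits 15, runs 15→29
J4: waits 29, runs 29→42
J6: waits 42, runs 42→49
J5: waits 49, runs 49→54
J2: waits 54, runs 54→56
Sum = 0+15+29+42+49+54 = 189.
FIFO (arrival order): J1 J2 J3 J4 J5 J6.
J1: waits 0, runs 0→15
J2: waits 15, runs 15→17
J3: waits 17, runs 17→31
J4: waits 31, runs 31→44
J5: waits 44, runs 44→49
J6: waits 49, runs 49→56
Sum = 0+15+17+31+44+49 = 156.
Difference = 189 − 156 = 33.

33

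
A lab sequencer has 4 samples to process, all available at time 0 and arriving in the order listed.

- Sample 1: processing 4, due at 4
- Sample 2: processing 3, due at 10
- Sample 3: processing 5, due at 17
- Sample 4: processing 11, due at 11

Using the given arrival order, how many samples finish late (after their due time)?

FIFO (arrival order): Sample 1 Sample 2 Sample 3 Sample 4.
Sample 1: 0→4, due 4, tardiness 0
Sample 2: 4→7, due 10, tardiness 0
Sample 3: 7→12, due 17, tardiness 0
Sample 4: 12→23, due 11, tardiness 12
Late samples: 1.

1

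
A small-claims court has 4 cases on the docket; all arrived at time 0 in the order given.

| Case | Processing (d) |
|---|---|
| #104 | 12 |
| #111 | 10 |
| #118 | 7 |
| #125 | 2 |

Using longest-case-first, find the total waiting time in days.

63

LPT (decreasing processing time): #104 #111 #118 #125.
#104: waits 0, runs 0→12
#111: waits 12, runs 12→22
#118: waits 22, runs 22→29
#125: waits 29, runs 29→31
Sum = 0+12+22+29 = 63.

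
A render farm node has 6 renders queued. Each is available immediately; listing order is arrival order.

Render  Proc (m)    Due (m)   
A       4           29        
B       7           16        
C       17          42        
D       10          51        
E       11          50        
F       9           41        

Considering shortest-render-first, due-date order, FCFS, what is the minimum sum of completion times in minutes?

SPT (increasing processing time): A B F D E C.
A: 0→4
B: 4→11
F: 11→20
D: 20→30
E: 30→41
C: 41→58
Sum = 4+11+20+30+41+58 = 164.
EDD (increasing due date): B A F C E D.
B: 0→7
A: 7→11
F: 11→20
C: 20→37
E: 37→48
D: 48→58
Sum = 7+11+20+37+48+58 = 181.
FIFO (arrival order): A B C D E F.
A: 0→4
B: 4→11
C: 11→28
D: 28→38
E: 38→49
F: 49→58
Sum = 4+11+28+38+49+58 = 188.
SPT 164, EDD 181, FIFO 188 → minimum 164.

164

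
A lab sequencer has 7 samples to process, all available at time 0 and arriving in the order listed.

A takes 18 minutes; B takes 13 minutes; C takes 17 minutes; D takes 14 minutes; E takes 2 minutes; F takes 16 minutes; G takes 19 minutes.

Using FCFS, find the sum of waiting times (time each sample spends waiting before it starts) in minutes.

FIFO (arrival order): A B C D E F G.
A: waits 0, runs 0→18
B: waits 18, runs 18→31
C: waits 31, runs 31→48
D: waits 48, runs 48→62
E: waits 62, runs 62→64
F: waits 64, runs 64→80
G: waits 80, runs 80→99
Sum = 0+18+31+48+62+64+80 = 303.

303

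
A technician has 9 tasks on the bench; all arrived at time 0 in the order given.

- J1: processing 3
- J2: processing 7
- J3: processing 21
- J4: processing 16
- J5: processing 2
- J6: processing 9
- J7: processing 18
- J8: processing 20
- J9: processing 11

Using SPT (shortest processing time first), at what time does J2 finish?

SPT (increasing processing time): J5 J1 J2 J6 J9 J4 J7 J8 J3.
J5: 0→2
J1: 2→5
J2: 5→12

12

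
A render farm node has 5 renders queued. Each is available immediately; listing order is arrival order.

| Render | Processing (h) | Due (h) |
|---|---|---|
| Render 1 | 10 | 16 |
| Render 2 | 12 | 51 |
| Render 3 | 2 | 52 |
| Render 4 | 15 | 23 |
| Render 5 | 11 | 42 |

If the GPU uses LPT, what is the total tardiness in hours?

32

LPT (decreasing processing time): Render 4 Render 2 Render 5 Render 1 Render 3.
Render 4: 0→15, due 23, tardiness 0
Render 2: 15→27, due 51, tardiness 0
Render 5: 27→38, due 42, tardiness 0
Render 1: 38→48, due 16, tardiness 32
Render 3: 48→50, due 52, tardiness 0
Sum = 0+0+0+32+0 = 32.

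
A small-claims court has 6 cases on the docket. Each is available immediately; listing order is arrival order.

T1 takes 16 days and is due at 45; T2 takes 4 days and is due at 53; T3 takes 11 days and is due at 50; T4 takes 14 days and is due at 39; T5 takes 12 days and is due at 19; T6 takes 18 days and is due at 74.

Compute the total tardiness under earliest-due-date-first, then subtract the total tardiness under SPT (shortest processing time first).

-15

EDD (increasing due date): T5 T4 T1 T3 T2 T6.
T5: 0→12, due 19, tardiness 0
T4: 12→26, due 39, tardiness 0
T1: 26→42, due 45, tardiness 0
T3: 42→53, due 50, tardiness 3
T2: 53→57, due 53, tardiness 4
T6: 57→75, due 74, tardiness 1
Sum = 0+0+0+3+4+1 = 8.
SPT (increasing processing time): T2 T3 T5 T4 T1 T6.
T2: 0→4, due 53, tardiness 0
T3: 4→15, due 50, tardiness 0
T5: 15→27, due 19, tardiness 8
T4: 27→41, due 39, tardiness 2
T1: 41→57, due 45, tardiness 12
T6: 57→75, due 74, tardiness 1
Sum = 0+0+8+2+12+1 = 23.
Difference = 8 − 23 = -15.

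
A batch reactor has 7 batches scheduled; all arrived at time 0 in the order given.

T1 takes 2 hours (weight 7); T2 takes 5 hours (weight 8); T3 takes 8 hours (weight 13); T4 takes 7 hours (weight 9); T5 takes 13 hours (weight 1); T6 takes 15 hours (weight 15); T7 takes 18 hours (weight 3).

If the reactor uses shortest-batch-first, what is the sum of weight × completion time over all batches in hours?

SPT (increasing processing time): T1 T2 T4 T3 T5 T6 T7.
T1: finishes 2, weight 7, w·C = 14
T2: finishes 7, weight 8, w·C = 56
T4: finishes 14, weight 9, w·C = 126
T3: finishes 22, weight 13, w·C = 286
T5: finishes 35, weight 1, w·C = 35
T6: finishes 50, weight 15, w·C = 750
T7: finishes 68, weight 3, w·C = 204
Sum = 14+56+126+286+35+750+204 = 1471.

1471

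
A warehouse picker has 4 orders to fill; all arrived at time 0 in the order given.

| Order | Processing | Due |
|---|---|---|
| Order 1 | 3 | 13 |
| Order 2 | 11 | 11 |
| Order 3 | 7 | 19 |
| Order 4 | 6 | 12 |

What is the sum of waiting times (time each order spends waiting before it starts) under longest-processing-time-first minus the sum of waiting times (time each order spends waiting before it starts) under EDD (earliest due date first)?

LPT (decreasing processing time): Order 2 Order 3 Order 4 Order 1.
Order 2: waits 0, runs 0→11
Order 3: waits 11, runs 11→18
Order 4: waits 18, runs 18→24
Order 1: waits 24, runs 24→27
Sum = 0+11+18+24 = 53.
EDD (increasing due date): Order 2 Order 4 Order 1 Order 3.
Order 2: waits 0, runs 0→11
Order 4: waits 11, runs 11→17
Order 1: waits 17, runs 17→20
Order 3: waits 20, runs 20→27
Sum = 0+11+17+20 = 48.
Difference = 53 − 48 = 5.

5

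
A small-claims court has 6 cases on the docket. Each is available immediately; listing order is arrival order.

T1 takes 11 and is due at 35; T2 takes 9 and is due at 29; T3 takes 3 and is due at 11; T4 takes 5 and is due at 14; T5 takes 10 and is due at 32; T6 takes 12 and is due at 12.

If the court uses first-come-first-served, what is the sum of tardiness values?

70

FIFO (arrival order): T1 T2 T3 T4 T5 T6.
T1: 0→11, due 35, tardiness 0
T2: 11→20, due 29, tardiness 0
T3: 20→23, due 11, tardiness 12
T4: 23→28, due 14, tardiness 14
T5: 28→38, due 32, tardiness 6
T6: 38→50, due 12, tardiness 38
Sum = 0+0+12+14+6+38 = 70.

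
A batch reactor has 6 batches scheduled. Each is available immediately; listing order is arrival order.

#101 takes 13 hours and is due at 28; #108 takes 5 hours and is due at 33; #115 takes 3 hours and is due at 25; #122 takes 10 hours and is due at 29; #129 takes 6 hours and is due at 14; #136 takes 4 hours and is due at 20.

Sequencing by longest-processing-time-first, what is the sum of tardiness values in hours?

50

LPT (decreasing processing time): #101 #122 #129 #108 #136 #115.
#101: 0→13, due 28, tardiness 0
#122: 13→23, due 29, tardiness 0
#129: 23→29, due 14, tardiness 15
#108: 29→34, due 33, tardiness 1
#136: 34→38, due 20, tardiness 18
#115: 38→41, due 25, tardiness 16
Sum = 0+0+15+1+18+16 = 50.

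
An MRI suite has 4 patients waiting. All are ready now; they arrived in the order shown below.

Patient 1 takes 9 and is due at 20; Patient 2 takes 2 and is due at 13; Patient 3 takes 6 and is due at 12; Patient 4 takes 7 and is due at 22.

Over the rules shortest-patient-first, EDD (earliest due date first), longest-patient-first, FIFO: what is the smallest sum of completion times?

49

SPT (increasing processing time): Patient 2 Patient 3 Patient 4 Patient 1.
Patient 2: 0→2
Patient 3: 2→8
Patient 4: 8→15
Patient 1: 15→24
Sum = 2+8+15+24 = 49.
EDD (increasing due date): Patient 3 Patient 2 Patient 1 Patient 4.
Patient 3: 0→6
Patient 2: 6→8
Patient 1: 8→17
Patient 4: 17→24
Sum = 6+8+17+24 = 55.
LPT (decreasing processing time): Patient 1 Patient 4 Patient 3 Patient 2.
Patient 1: 0→9
Patient 4: 9→16
Patient 3: 16→22
Patient 2: 22→24
Sum = 9+16+22+24 = 71.
FIFO (arrival order): Patient 1 Patient 2 Patient 3 Patient 4.
Patient 1: 0→9
Patient 2: 9→11
Patient 3: 11→17
Patient 4: 17→24
Sum = 9+11+17+24 = 61.
SPT 49, EDD 55, LPT 71, FIFO 61 → minimum 49.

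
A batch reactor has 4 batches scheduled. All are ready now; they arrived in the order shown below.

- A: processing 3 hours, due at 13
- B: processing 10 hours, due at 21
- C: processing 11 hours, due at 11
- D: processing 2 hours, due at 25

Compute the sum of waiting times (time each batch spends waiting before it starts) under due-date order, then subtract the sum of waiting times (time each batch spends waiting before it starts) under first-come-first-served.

9

EDD (increasing due date): C A B D.
C: waits 0, runs 0→11
A: waits 11, runs 11→14
B: waits 14, runs 14→24
D: waits 24, runs 24→26
Sum = 0+11+14+24 = 49.
FIFO (arrival order): A B C D.
A: waits 0, runs 0→3
B: waits 3, runs 3→13
C: waits 13, runs 13→24
D: waits 24, runs 24→26
Sum = 0+3+13+24 = 40.
Difference = 49 − 40 = 9.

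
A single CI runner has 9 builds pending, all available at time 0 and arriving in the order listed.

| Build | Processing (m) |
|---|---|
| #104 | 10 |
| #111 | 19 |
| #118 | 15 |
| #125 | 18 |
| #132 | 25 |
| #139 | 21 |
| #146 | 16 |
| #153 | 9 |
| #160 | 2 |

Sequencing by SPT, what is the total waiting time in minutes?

391

SPT (increasing processing time): #160 #153 #104 #118 #146 #125 #111 #139 #132.
#160: waits 0, runs 0→2
#153: waits 2, runs 2→11
#104: waits 11, runs 11→21
#118: waits 21, runs 21→36
#146: waits 36, runs 36→52
#125: waits 52, runs 52→70
#111: waits 70, runs 70→89
#139: waits 89, runs 89→110
#132: waits 110, runs 110→135
Sum = 0+2+11+21+36+52+70+89+110 = 391.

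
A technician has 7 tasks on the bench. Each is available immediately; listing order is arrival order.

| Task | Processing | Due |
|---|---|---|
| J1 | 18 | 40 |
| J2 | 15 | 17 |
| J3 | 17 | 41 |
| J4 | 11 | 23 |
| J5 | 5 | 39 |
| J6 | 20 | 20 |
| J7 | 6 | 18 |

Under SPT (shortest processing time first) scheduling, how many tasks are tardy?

4

SPT (increasing processing time): J5 J7 J4 J2 J3 J1 J6.
J5: 0→5, due 39, tardiness 0
J7: 5→11, due 18, tardiness 0
J4: 11→22, due 23, tardiness 0
J2: 22→37, due 17, tardiness 20
J3: 37→54, due 41, tardiness 13
J1: 54→72, due 40, tardiness 32
J6: 72→92, due 20, tardiness 72
Late tasks: 4.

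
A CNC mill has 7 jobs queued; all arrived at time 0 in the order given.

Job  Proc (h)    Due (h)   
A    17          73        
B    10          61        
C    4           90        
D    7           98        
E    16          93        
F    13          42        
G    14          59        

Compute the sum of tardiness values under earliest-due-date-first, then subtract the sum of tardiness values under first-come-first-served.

-47

EDD (increasing due date): F G B A C E D.
F: 0→13, due 42, tardiness 0
G: 13→27, due 59, tardiness 0
B: 27→37, due 61, tardiness 0
A: 37→54, due 73, tardiness 0
C: 54→58, due 90, tardiness 0
E: 58→74, due 93, tardiness 0
D: 74→81, due 98, tardiness 0
Sum = 0+0+0+0+0+0+0 = 0.
FIFO (arrival order): A B C D E F G.
A: 0→17, due 73, tardiness 0
B: 17→27, due 61, tardiness 0
C: 27→31, due 90, tardiness 0
D: 31→38, due 98, tardiness 0
E: 38→54, due 93, tardiness 0
F: 54→67, due 42, tardiness 25
G: 67→81, due 59, tardiness 22
Sum = 0+0+0+0+0+25+22 = 47.
Difference = 0 − 47 = -47.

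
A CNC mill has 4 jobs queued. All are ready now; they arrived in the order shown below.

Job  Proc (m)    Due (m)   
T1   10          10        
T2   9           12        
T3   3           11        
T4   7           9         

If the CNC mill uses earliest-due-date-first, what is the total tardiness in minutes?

33

EDD (increasing due date): T4 T1 T3 T2.
T4: 0→7, due 9, tardiness 0
T1: 7→17, due 10, tardiness 7
T3: 17→20, due 11, tardiness 9
T2: 20→29, due 12, tardiness 17
Sum = 0+7+9+17 = 33.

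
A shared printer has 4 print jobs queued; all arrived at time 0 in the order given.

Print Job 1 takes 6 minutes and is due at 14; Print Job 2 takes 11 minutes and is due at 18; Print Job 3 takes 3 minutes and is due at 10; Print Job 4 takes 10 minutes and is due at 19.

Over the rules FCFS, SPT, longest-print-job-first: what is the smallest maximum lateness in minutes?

FIFO (arrival order): Print Job 1 Print Job 2 Print Job 3 Print Job 4.
Print Job 1: 0→6, due 14, lateness -8
Print Job 2: 6→17, due 18, lateness -1
Print Job 3: 17→20, due 10, lateness 10
Print Job 4: 20→30, due 19, lateness 11
Maximum = 11.
SPT (increasing processing time): Print Job 3 Print Job 1 Print Job 4 Print Job 2.
Print Job 3: 0→3, due 10, lateness -7
Print Job 1: 3→9, due 14, lateness -5
Print Job 4: 9→19, due 19, lateness 0
Print Job 2: 19→30, due 18, lateness 12
Maximum = 12.
LPT (decreasing processing time): Print Job 2 Print Job 4 Print Job 1 Print Job 3.
Print Job 2: 0→11, due 18, lateness -7
Print Job 4: 11→21, due 19, lateness 2
Print Job 1: 21→27, due 14, lateness 13
Print Job 3: 27→30, due 10, lateness 20
Maximum = 20.
FIFO 11, SPT 12, LPT 20 → minimum 11.

11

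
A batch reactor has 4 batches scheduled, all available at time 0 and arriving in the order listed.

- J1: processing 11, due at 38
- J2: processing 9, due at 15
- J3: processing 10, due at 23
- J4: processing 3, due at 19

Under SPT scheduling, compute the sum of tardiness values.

0

SPT (increasing processing time): J4 J2 J3 J1.
J4: 0→3, due 19, tardiness 0
J2: 3→12, due 15, tardiness 0
J3: 12→22, due 23, tardiness 0
J1: 22→33, due 38, tardiness 0
Sum = 0+0+0+0 = 0.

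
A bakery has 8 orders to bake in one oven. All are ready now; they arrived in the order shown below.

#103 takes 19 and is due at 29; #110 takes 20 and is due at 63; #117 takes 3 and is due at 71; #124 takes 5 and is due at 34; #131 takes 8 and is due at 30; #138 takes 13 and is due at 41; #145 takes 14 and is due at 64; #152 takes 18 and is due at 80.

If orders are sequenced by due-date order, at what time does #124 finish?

EDD (increasing due date): #103 #131 #124 #138 #110 #145 #117 #152.
#103: 0→19
#131: 19→27
#124: 27→32

32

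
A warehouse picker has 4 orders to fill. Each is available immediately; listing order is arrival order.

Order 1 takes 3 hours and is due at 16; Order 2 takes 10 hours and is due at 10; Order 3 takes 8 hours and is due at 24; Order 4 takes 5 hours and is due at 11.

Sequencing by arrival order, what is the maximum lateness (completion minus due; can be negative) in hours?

15

FIFO (arrival order): Order 1 Order 2 Order 3 Order 4.
Order 1: 0→3, due 16, lateness -13
Order 2: 3→13, due 10, lateness 3
Order 3: 13→21, due 24, lateness -3
Order 4: 21→26, due 11, lateness 15
Maximum = 15.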